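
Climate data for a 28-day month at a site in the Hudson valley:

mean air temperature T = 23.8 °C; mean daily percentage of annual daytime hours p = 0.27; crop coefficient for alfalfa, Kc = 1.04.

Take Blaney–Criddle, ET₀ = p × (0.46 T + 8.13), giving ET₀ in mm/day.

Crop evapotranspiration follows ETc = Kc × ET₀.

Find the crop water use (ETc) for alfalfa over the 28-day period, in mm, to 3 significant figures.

150 mm

ET₀ = 0.27 × (0.46 × 23.8 + 8.13) = 0.27 × 19.078 = 5.1511 mm/d
ETc = Kc × ET₀ = 1.04 × 5.1511 = 5.3571 mm/d
Over 28 days: 5.3571 × 28 = 149.999 mm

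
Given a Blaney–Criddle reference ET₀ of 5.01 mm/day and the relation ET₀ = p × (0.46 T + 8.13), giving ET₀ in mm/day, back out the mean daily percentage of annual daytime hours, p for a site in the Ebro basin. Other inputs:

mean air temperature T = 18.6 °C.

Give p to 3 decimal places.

0.300

p = ET₀ / (0.46 T + 8.13) = 5.01 / (0.46 × 18.6 + 8.13) = 5.01 / 16.686 = 0.3003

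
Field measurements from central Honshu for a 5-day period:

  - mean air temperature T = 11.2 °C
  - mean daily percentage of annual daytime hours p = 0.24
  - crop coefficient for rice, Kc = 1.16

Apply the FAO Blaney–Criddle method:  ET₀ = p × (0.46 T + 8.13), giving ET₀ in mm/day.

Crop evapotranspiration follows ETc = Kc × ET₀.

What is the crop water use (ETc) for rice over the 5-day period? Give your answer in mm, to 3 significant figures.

18.5 mm

ET₀ = 0.24 × (0.46 × 11.2 + 8.13) = 0.24 × 13.282 = 3.1877 mm/d
ETc = Kc × ET₀ = 1.16 × 3.1877 = 3.6977 mm/d
Over 5 days: 3.6977 × 5 = 18.489 mm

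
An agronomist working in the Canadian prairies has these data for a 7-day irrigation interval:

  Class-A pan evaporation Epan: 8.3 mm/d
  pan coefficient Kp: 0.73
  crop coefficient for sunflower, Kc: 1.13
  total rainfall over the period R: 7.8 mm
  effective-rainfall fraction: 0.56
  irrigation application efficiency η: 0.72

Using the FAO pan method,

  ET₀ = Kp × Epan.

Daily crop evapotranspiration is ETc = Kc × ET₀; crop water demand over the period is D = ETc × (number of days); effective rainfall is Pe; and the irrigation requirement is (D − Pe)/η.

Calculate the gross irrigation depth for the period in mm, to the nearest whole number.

ET₀ = 0.73 × 8.3 = 6.0590 mm/d
ETc = Kc × ET₀ = 1.13 × 6.0590 = 6.8467 mm/d
Crop demand D = ETc × 7 d = 6.8467 × 7 = 47.927 mm
Pe = 0.56 × 7.8 = 4.368 mm
D − Pe = 47.927 − 4.368 = 43.559 mm
Gross irrigation = 43.559 / 0.72 = 60.499 mm

60 mm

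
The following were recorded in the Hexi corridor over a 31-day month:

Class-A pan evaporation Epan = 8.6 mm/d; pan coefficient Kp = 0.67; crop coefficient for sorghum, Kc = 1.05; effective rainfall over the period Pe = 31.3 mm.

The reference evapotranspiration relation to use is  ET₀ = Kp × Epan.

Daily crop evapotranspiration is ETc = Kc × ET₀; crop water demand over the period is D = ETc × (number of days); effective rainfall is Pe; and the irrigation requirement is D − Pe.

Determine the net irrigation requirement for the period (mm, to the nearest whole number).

ET₀ = 0.67 × 8.6 = 5.7620 mm/d
ETc = Kc × ET₀ = 1.05 × 5.7620 = 6.0501 mm/d
Crop demand D = ETc × 31 d = 6.0501 × 31 = 187.553 mm
D − Pe = 187.553 − 31.3 = 156.253 mm

156 mm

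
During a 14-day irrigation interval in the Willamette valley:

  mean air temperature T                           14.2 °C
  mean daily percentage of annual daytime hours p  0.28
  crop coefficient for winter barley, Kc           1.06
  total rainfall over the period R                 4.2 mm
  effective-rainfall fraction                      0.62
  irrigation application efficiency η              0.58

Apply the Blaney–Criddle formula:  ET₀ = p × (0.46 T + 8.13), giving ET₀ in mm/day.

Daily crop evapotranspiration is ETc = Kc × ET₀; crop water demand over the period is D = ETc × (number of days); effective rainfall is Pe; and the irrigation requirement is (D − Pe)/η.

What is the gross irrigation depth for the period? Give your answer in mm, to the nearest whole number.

101 mm

ET₀ = 0.28 × (0.46 × 14.2 + 8.13) = 0.28 × 14.662 = 4.1054 mm/d
ETc = Kc × ET₀ = 1.06 × 4.1054 = 4.3517 mm/d
Crop demand D = ETc × 14 d = 4.3517 × 14 = 60.924 mm
Pe = 0.62 × 4.2 = 2.604 mm
D − Pe = 60.924 − 2.604 = 58.320 mm
Gross irrigation = 58.320 / 0.58 = 100.552 mm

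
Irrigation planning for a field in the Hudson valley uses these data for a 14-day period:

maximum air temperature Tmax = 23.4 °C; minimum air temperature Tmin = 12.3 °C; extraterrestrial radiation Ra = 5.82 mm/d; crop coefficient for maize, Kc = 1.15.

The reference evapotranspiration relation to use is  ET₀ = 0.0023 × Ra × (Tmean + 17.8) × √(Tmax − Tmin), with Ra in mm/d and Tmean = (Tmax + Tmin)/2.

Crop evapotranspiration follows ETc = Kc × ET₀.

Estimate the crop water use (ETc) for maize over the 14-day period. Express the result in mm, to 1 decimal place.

25.6 mm

Tmean = (23.4 + 12.3)/2 = 17.85 °C
ET₀ = 0.0023 × 5.82 × (17.85 + 17.8) × √11.1 = 0.0023 × 5.82 × 35.65 × 3.3317 = 1.5899 mm/d
ETc = Kc × ET₀ = 1.15 × 1.5899 = 1.8284 mm/d
Over 14 days: 1.8284 × 14 = 25.598 mm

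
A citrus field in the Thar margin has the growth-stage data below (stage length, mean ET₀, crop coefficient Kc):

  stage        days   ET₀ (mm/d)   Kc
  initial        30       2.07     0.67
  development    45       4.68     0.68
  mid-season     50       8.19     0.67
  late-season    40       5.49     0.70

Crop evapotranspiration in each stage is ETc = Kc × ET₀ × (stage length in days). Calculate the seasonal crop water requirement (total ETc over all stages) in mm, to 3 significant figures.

initial: 0.67 × 2.07 × 30 = 41.61 mm
development: 0.68 × 4.68 × 45 = 143.21 mm
mid-season: 0.67 × 8.19 × 50 = 274.37 mm
late-season: 0.70 × 5.49 × 40 = 153.72 mm
Seasonal total = 612.91 mm

613 mm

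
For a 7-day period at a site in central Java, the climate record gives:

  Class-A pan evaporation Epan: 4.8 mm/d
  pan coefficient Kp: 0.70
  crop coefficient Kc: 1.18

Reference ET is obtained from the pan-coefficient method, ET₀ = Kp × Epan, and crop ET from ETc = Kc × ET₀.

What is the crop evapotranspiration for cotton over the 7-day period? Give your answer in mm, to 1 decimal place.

27.8 mm

ET₀ = 0.70 × 4.8 = 3.3600 mm/d
ETc = Kc × ET₀ = 1.18 × 3.3600 = 3.9648 mm/d
Over 7 days: 3.9648 × 7 = 27.754 mm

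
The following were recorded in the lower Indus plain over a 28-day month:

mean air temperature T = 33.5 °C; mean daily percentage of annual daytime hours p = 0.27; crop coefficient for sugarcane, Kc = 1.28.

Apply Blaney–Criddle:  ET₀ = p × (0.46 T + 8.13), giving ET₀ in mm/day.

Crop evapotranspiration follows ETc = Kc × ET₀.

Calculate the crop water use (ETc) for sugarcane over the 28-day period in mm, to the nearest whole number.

ET₀ = 0.27 × (0.46 × 33.5 + 8.13) = 0.27 × 23.540 = 6.3558 mm/d
ETc = Kc × ET₀ = 1.28 × 6.3558 = 8.1354 mm/d
Over 28 days: 8.1354 × 28 = 227.791 mm

228 mm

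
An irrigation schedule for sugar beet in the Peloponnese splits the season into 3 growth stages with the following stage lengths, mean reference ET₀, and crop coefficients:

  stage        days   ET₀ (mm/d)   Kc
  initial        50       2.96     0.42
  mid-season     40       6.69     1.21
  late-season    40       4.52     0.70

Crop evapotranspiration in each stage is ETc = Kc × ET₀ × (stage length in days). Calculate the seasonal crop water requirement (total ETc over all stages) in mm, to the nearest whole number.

initial: 0.42 × 2.96 × 50 = 62.16 mm
mid-season: 1.21 × 6.69 × 40 = 323.80 mm
late-season: 0.70 × 4.52 × 40 = 126.56 mm
Seasonal total = 512.52 mm

513 mm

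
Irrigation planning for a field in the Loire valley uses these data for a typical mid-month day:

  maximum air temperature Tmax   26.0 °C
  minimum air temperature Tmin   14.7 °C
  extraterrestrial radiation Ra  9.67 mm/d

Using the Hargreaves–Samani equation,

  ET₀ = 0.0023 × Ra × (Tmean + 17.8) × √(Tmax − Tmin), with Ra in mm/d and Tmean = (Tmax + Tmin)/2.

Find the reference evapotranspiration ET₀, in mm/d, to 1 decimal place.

2.9 mm/d

Tmean = (26.0 + 14.7)/2 = 20.35 °C
ET₀ = 0.0023 × 9.67 × (20.35 + 17.8) × √11.3 = 0.0023 × 9.67 × 38.15 × 3.3615 = 2.8522 mm/d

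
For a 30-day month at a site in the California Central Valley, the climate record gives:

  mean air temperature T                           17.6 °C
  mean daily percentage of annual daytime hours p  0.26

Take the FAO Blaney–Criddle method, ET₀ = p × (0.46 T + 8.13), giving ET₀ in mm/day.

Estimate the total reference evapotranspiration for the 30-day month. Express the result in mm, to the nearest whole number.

ET₀ = 0.26 × (0.46 × 17.6 + 8.13) = 0.26 × 16.226 = 4.2188 mm/d
Monthly total = 4.2188 × 30 = 126.564 mm

127 mm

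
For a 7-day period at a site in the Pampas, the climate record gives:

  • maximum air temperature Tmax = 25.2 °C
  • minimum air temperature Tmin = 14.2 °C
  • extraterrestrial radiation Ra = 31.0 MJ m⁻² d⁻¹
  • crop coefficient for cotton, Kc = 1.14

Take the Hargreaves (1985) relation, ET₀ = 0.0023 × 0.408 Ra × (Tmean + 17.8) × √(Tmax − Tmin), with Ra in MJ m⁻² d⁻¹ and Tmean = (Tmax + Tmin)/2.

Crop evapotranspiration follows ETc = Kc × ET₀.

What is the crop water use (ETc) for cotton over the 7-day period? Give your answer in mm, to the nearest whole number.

29 mm

Tmean = (25.2 + 14.2)/2 = 19.70 °C
0.408 Ra = 0.408 × 31.0 = 12.6480 mm/d equivalent
ET₀ = 0.0023 × 12.6480 × (19.70 + 17.8) × √11.0 = 0.0023 × 12.6480 × 37.50 × 3.3166 = 3.6180 mm/d
ETc = Kc × ET₀ = 1.14 × 3.6180 = 4.1245 mm/d
Over 7 days: 4.1245 × 7 = 28.872 mm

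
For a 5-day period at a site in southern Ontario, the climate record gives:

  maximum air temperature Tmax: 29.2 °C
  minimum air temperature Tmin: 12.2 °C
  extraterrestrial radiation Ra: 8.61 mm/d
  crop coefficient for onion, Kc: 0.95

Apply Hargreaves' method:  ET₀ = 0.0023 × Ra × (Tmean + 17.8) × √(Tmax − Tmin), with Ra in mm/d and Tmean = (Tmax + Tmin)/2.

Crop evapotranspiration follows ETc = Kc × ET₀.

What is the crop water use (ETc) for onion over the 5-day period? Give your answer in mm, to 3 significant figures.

14.9 mm

Tmean = (29.2 + 12.2)/2 = 20.70 °C
ET₀ = 0.0023 × 8.61 × (20.70 + 17.8) × √17.0 = 0.0023 × 8.61 × 38.50 × 4.1231 = 3.1435 mm/d
ETc = Kc × ET₀ = 0.95 × 3.1435 = 2.9863 mm/d
Over 5 days: 2.9863 × 5 = 14.932 mm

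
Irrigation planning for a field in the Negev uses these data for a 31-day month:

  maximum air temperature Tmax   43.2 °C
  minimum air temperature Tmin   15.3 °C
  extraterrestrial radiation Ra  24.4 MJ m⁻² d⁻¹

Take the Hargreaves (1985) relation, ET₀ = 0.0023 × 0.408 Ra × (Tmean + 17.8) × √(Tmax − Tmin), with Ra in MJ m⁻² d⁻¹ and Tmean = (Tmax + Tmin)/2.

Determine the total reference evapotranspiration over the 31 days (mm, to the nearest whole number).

Tmean = (43.2 + 15.3)/2 = 29.25 °C
0.408 Ra = 0.408 × 24.4 = 9.9552 mm/d equivalent
ET₀ = 0.0023 × 9.9552 × (29.25 + 17.8) × √27.9 = 0.0023 × 9.9552 × 47.05 × 5.2820 = 5.6903 mm/d
Over 31 days: 5.6903 × 31 = 176.399 mm

176 mm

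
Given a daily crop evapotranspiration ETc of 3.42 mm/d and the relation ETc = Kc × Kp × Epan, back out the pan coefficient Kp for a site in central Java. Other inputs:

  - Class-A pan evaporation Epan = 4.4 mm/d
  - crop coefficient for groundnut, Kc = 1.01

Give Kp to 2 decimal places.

0.77

ETc = Kc × Kp × Epan  ⇒  Kp = ETc / (Kc × Epan)
Kp = 3.42 / (1.01 × 4.4) = 3.42 / 4.444 = 0.7696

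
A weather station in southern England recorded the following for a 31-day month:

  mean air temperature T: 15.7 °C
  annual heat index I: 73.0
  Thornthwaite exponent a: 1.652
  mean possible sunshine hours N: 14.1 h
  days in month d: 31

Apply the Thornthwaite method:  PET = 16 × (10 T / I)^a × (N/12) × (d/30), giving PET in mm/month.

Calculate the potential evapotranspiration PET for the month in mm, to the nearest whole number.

10T/I = 10 × 15.7 / 73.0 = 2.1507
(10T/I)^a = 2.1507^1.652 = 3.5434
Uncorrected PET = 16 × 3.5434 = 56.694 mm
Correction = (N/12)(d/30) = (14.1/12)(31/30) = 1.2142
PET = 56.694 × 1.2142 = 68.838 mm/month

69 mm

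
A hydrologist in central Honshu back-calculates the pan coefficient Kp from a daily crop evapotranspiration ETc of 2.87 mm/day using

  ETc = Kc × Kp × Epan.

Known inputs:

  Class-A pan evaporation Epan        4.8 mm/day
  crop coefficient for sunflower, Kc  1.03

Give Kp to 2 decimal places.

0.58

ETc = Kc × Kp × Epan  ⇒  Kp = ETc / (Kc × Epan)
Kp = 2.87 / (1.03 × 4.8) = 2.87 / 4.944 = 0.5805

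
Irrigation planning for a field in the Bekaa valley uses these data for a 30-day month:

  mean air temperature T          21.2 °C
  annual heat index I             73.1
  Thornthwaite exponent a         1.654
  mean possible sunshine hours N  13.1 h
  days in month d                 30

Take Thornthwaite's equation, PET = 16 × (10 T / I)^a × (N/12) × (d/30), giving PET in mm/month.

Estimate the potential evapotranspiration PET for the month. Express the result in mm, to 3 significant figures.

10T/I = 10 × 21.2 / 73.1 = 2.9001
(10T/I)^a = 2.9001^1.654 = 5.8188
Uncorrected PET = 16 × 5.8188 = 93.101 mm
Correction = (N/12)(d/30) = (13.1/12)(30/30) = 1.0917
PET = 93.101 × 1.0917 = 101.638 mm/month

102 mm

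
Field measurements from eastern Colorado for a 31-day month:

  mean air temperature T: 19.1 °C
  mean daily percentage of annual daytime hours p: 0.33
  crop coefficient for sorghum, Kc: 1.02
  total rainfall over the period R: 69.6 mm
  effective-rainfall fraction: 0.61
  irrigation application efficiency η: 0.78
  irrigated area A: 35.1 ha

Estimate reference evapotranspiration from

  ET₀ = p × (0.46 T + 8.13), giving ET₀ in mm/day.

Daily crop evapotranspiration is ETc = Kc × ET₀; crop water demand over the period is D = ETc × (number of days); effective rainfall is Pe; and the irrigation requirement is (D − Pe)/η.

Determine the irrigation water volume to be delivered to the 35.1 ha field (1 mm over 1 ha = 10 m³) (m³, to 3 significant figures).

60300 m³

ET₀ = 0.33 × (0.46 × 19.1 + 8.13) = 0.33 × 16.916 = 5.5823 mm/d
ETc = Kc × ET₀ = 1.02 × 5.5823 = 5.6939 mm/d
Crop demand D = ETc × 31 d = 5.6939 × 31 = 176.511 mm
Pe = 0.61 × 69.6 = 42.456 mm
D − Pe = 176.511 − 42.456 = 134.055 mm
Gross irrigation = 134.055 / 0.78 = 171.865 mm
Volume = 171.865 mm × 35.1 ha × 10 = 60324.6 m³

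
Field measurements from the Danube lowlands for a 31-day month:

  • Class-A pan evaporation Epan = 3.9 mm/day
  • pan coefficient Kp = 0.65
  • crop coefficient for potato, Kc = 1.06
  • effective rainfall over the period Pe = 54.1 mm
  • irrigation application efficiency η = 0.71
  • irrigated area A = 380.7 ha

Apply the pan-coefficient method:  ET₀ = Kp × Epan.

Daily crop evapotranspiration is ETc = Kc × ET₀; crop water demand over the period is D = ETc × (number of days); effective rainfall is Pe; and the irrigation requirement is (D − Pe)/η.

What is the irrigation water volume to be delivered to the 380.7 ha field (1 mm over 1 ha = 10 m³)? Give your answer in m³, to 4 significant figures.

156600 m³

ET₀ = 0.65 × 3.9 = 2.5350 mm/d
ETc = Kc × ET₀ = 1.06 × 2.5350 = 2.6871 mm/d
Crop demand D = ETc × 31 d = 2.6871 × 31 = 83.300 mm
D − Pe = 83.300 − 54.1 = 29.200 mm
Gross irrigation = 29.200 / 0.71 = 41.127 mm
Volume = 41.127 mm × 380.7 ha × 10 = 156570.5 m³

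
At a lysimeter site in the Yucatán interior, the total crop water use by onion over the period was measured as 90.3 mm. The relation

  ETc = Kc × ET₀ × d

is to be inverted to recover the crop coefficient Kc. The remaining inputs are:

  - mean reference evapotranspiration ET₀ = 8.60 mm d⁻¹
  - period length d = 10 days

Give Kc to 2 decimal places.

ETc = Kc × ET₀ × d  ⇒  Kc = ETc / (ET₀ × d)
Kc = 90.3 / (8.60 × 10) = 90.3 / 86.00 = 1.0500

1.05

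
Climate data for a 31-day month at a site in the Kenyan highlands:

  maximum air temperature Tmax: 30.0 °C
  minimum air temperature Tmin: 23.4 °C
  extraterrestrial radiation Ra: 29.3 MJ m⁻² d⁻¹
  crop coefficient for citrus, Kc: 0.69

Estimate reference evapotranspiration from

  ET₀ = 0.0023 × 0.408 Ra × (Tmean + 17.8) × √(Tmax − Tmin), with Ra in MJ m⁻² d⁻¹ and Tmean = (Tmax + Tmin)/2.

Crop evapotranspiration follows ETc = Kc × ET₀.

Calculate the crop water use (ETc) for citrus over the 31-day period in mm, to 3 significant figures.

Tmean = (30.0 + 23.4)/2 = 26.70 °C
0.408 Ra = 0.408 × 29.3 = 11.9544 mm/d equivalent
ET₀ = 0.0023 × 11.9544 × (26.70 + 17.8) × √6.6 = 0.0023 × 11.9544 × 44.50 × 2.5690 = 3.1433 mm/d
ETc = Kc × ET₀ = 0.69 × 3.1433 = 2.1689 mm/d
Over 31 days: 2.1689 × 31 = 67.236 mm

67.2 mm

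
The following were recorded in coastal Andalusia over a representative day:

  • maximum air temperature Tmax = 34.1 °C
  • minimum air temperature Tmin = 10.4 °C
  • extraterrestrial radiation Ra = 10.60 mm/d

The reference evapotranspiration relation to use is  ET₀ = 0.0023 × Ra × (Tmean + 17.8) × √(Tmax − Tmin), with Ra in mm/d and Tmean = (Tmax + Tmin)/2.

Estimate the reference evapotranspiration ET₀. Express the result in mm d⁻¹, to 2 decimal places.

Tmean = (34.1 + 10.4)/2 = 22.25 °C
ET₀ = 0.0023 × 10.60 × (22.25 + 17.8) × √23.7 = 0.0023 × 10.60 × 40.05 × 4.8683 = 4.7535 mm/d

4.75 mm d⁻¹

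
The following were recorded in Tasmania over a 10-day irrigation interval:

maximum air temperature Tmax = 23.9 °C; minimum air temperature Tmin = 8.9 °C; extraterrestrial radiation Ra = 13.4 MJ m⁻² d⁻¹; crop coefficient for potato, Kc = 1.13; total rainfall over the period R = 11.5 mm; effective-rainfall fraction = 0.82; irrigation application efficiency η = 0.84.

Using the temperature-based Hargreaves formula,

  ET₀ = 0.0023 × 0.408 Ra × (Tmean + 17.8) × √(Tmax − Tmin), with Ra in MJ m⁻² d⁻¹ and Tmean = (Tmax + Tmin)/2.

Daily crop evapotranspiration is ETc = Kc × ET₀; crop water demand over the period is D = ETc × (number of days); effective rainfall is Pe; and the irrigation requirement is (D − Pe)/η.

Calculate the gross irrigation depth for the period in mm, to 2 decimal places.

Tmean = (23.9 + 8.9)/2 = 16.40 °C
0.408 Ra = 0.408 × 13.4 = 5.4672 mm/d equivalent
ET₀ = 0.0023 × 5.4672 × (16.40 + 17.8) × √15.0 = 0.0023 × 5.4672 × 34.20 × 3.8730 = 1.6656 mm/d
ETc = Kc × ET₀ = 1.13 × 1.6656 = 1.8821 mm/d
Crop demand D = ETc × 10 d = 1.8821 × 10 = 18.821 mm
Pe = 0.82 × 11.5 = 9.430 mm
D − Pe = 18.821 − 9.430 = 9.391 mm
Gross irrigation = 9.391 / 0.84 = 11.180 mm

11.18 mm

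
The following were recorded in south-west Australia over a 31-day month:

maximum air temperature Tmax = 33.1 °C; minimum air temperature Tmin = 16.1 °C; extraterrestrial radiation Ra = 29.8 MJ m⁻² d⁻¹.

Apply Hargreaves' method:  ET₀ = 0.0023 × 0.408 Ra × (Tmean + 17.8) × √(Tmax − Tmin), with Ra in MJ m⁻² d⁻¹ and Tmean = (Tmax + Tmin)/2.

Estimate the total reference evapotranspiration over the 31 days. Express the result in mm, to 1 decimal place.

151.6 mm

Tmean = (33.1 + 16.1)/2 = 24.60 °C
0.408 Ra = 0.408 × 29.8 = 12.1584 mm/d equivalent
ET₀ = 0.0023 × 12.1584 × (24.60 + 17.8) × √17.0 = 0.0023 × 12.1584 × 42.40 × 4.1231 = 4.8887 mm/d
Over 31 days: 4.8887 × 31 = 151.550 mm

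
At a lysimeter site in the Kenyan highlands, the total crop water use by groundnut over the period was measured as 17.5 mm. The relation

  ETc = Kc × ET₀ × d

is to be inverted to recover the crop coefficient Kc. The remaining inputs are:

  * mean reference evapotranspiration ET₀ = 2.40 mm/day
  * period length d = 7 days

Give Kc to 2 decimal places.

1.04

ETc = Kc × ET₀ × d  ⇒  Kc = ETc / (ET₀ × d)
Kc = 17.5 / (2.40 × 7) = 17.5 / 16.80 = 1.0417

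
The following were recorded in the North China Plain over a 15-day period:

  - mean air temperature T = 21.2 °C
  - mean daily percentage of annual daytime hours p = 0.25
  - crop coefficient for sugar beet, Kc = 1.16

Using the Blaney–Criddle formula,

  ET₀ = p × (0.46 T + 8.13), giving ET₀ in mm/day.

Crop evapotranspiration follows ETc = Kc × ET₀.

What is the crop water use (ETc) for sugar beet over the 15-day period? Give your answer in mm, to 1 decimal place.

77.8 mm

ET₀ = 0.25 × (0.46 × 21.2 + 8.13) = 0.25 × 17.882 = 4.4705 mm/d
ETc = Kc × ET₀ = 1.16 × 4.4705 = 5.1858 mm/d
Over 15 days: 5.1858 × 15 = 77.787 mm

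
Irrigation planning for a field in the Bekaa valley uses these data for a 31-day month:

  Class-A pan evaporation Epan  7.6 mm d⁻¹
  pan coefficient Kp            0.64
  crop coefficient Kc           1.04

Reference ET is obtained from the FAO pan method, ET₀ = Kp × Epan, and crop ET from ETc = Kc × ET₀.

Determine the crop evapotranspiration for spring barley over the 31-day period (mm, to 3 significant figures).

ET₀ = 0.64 × 7.6 = 4.8640 mm/d
ETc = Kc × ET₀ = 1.04 × 4.8640 = 5.0586 mm/d
Over 31 days: 5.0586 × 31 = 156.817 mm

157 mm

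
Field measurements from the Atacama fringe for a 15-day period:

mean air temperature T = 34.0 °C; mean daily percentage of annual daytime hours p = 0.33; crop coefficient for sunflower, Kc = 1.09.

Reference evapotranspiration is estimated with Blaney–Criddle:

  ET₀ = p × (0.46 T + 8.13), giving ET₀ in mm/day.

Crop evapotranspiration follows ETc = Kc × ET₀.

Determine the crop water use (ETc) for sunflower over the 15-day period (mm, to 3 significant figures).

128 mm

ET₀ = 0.33 × (0.46 × 34.0 + 8.13) = 0.33 × 23.770 = 7.8441 mm/d
ETc = Kc × ET₀ = 1.09 × 7.8441 = 8.5501 mm/d
Over 15 days: 8.5501 × 15 = 128.252 mm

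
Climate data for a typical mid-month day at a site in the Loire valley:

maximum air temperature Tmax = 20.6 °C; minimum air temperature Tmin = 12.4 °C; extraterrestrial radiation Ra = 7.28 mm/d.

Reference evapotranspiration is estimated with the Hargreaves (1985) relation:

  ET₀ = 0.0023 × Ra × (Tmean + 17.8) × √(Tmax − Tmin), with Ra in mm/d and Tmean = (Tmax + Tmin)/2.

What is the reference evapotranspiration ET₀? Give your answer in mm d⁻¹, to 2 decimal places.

Tmean = (20.6 + 12.4)/2 = 16.50 °C
ET₀ = 0.0023 × 7.28 × (16.50 + 17.8) × √8.2 = 0.0023 × 7.28 × 34.30 × 2.8636 = 1.6446 mm/d

1.64 mm d⁻¹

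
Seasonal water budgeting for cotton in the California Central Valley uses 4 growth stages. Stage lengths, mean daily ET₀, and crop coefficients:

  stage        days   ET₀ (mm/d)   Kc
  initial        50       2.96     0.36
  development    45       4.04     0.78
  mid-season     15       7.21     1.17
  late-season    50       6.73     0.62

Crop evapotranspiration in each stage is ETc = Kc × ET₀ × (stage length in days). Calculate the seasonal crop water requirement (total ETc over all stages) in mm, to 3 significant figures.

initial: 0.36 × 2.96 × 50 = 53.28 mm
development: 0.78 × 4.04 × 45 = 141.80 mm
mid-season: 1.17 × 7.21 × 15 = 126.54 mm
late-season: 0.62 × 6.73 × 50 = 208.63 mm
Seasonal total = 530.25 mm

530 mm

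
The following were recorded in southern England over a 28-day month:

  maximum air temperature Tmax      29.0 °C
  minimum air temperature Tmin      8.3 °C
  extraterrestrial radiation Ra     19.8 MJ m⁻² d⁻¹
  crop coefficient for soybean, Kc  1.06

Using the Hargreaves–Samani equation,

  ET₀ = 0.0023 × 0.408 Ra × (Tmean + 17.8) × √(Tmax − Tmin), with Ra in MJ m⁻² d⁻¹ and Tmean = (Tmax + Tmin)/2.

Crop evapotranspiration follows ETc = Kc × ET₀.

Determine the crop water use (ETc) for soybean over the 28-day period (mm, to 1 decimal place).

91.5 mm

Tmean = (29.0 + 8.3)/2 = 18.65 °C
0.408 Ra = 0.408 × 19.8 = 8.0784 mm/d equivalent
ET₀ = 0.0023 × 8.0784 × (18.65 + 17.8) × √20.7 = 0.0023 × 8.0784 × 36.45 × 4.5497 = 3.0813 mm/d
ETc = Kc × ET₀ = 1.06 × 3.0813 = 3.2662 mm/d
Over 28 days: 3.2662 × 28 = 91.454 mm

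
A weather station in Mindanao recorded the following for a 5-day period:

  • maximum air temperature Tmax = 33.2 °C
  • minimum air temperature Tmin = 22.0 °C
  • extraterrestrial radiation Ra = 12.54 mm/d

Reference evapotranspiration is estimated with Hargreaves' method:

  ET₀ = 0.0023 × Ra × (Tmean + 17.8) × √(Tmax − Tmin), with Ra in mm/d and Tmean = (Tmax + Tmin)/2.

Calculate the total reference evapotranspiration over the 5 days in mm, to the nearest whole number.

Tmean = (33.2 + 22.0)/2 = 27.60 °C
ET₀ = 0.0023 × 12.54 × (27.60 + 17.8) × √11.2 = 0.0023 × 12.54 × 45.40 × 3.3466 = 4.3821 mm/d
Over 5 days: 4.3821 × 5 = 21.911 mm

22 mm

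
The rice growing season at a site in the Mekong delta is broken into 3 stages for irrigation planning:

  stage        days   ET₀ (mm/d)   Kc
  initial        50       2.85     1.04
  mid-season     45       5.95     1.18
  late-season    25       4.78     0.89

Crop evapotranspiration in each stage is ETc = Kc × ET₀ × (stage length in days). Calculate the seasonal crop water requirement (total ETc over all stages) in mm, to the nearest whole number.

initial: 1.04 × 2.85 × 50 = 148.20 mm
mid-season: 1.18 × 5.95 × 45 = 315.95 mm
late-season: 0.89 × 4.78 × 25 = 106.36 mm
Seasonal total = 570.51 mm

571 mm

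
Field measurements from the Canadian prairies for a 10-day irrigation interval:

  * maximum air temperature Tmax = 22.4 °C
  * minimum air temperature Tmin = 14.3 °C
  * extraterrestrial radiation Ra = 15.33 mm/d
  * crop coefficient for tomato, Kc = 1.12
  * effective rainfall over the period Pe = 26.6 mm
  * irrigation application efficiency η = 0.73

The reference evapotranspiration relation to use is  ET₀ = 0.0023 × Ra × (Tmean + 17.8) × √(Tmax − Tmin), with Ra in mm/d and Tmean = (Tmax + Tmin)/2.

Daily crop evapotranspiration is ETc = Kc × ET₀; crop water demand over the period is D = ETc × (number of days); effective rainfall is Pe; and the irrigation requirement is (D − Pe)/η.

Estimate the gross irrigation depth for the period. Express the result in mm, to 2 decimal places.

Tmean = (22.4 + 14.3)/2 = 18.35 °C
ET₀ = 0.0023 × 15.33 × (18.35 + 17.8) × √8.1 = 0.0023 × 15.33 × 36.15 × 2.8460 = 3.6275 mm/d
ETc = Kc × ET₀ = 1.12 × 3.6275 = 4.0628 mm/d
Crop demand D = ETc × 10 d = 4.0628 × 10 = 40.628 mm
D − Pe = 40.628 − 26.6 = 14.028 mm
Gross irrigation = 14.028 / 0.73 = 19.216 mm

19.22 mm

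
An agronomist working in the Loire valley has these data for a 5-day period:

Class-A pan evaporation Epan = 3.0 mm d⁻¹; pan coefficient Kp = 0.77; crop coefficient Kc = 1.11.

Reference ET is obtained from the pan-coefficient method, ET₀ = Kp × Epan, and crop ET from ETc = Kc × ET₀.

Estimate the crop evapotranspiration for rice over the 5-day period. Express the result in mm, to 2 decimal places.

ET₀ = 0.77 × 3.0 = 2.3100 mm/d
ETc = Kc × ET₀ = 1.11 × 2.3100 = 2.5641 mm/d
Over 5 days: 2.5641 × 5 = 12.821 mm

12.82 mm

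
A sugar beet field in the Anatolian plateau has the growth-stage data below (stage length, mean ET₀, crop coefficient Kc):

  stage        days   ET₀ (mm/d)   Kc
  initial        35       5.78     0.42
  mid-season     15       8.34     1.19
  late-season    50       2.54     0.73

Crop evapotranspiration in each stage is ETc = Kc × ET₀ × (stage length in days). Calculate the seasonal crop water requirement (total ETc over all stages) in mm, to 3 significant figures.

327 mm

initial: 0.42 × 5.78 × 35 = 84.97 mm
mid-season: 1.19 × 8.34 × 15 = 148.87 mm
late-season: 0.73 × 2.54 × 50 = 92.71 mm
Seasonal total = 326.55 mm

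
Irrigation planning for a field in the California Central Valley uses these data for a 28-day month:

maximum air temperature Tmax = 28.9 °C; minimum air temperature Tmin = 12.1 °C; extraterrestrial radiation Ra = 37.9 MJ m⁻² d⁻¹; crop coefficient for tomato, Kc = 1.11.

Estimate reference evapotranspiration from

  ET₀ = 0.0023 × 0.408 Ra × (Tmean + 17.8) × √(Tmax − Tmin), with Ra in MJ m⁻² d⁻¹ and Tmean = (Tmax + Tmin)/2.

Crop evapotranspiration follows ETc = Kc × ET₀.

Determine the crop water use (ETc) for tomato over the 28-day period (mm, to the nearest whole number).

Tmean = (28.9 + 12.1)/2 = 20.50 °C
0.408 Ra = 0.408 × 37.9 = 15.4632 mm/d equivalent
ET₀ = 0.0023 × 15.4632 × (20.50 + 17.8) × √16.8 = 0.0023 × 15.4632 × 38.30 × 4.0988 = 5.5832 mm/d
ETc = Kc × ET₀ = 1.11 × 5.5832 = 6.1974 mm/d
Over 28 days: 6.1974 × 28 = 173.527 mm

174 mm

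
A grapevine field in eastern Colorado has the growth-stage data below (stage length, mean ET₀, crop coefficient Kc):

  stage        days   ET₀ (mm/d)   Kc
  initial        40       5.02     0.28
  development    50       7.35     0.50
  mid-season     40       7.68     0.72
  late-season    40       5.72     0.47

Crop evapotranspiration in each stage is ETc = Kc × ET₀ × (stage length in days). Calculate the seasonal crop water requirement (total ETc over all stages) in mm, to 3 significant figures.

initial: 0.28 × 5.02 × 40 = 56.22 mm
development: 0.50 × 7.35 × 50 = 183.75 mm
mid-season: 0.72 × 7.68 × 40 = 221.18 mm
late-season: 0.47 × 5.72 × 40 = 107.54 mm
Seasonal total = 568.69 mm

569 mm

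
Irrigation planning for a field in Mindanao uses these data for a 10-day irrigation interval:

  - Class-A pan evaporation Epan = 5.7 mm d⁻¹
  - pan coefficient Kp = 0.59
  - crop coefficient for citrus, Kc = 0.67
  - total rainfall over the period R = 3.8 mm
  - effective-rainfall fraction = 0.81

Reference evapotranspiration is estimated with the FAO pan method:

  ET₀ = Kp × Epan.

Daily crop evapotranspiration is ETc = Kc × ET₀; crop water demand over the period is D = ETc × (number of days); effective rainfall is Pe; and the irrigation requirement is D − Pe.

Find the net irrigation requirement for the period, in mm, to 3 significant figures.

19.5 mm

ET₀ = 0.59 × 5.7 = 3.3630 mm/d
ETc = Kc × ET₀ = 0.67 × 3.3630 = 2.2532 mm/d
Crop demand D = ETc × 10 d = 2.2532 × 10 = 22.532 mm
Pe = 0.81 × 3.8 = 3.078 mm
D − Pe = 22.532 − 3.078 = 19.454 mm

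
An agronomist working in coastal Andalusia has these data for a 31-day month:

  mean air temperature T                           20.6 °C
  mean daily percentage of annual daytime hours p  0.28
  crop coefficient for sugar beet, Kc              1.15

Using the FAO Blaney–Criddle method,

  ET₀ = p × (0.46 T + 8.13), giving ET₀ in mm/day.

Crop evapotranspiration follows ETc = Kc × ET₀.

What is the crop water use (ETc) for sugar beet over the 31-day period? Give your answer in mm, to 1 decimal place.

ET₀ = 0.28 × (0.46 × 20.6 + 8.13) = 0.28 × 17.606 = 4.9297 mm/d
ETc = Kc × ET₀ = 1.15 × 4.9297 = 5.6692 mm/d
Over 31 days: 5.6692 × 31 = 175.745 mm

175.7 mm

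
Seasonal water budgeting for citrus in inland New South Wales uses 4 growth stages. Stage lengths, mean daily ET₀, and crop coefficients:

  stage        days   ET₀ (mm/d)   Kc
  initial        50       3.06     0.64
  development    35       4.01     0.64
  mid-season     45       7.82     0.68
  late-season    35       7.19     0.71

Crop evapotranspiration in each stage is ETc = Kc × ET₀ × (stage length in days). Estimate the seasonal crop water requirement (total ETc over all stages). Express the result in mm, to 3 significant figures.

initial: 0.64 × 3.06 × 50 = 97.92 mm
development: 0.64 × 4.01 × 35 = 89.82 mm
mid-season: 0.68 × 7.82 × 45 = 239.29 mm
late-season: 0.71 × 7.19 × 35 = 178.67 mm
Seasonal total = 605.70 mm

606 mm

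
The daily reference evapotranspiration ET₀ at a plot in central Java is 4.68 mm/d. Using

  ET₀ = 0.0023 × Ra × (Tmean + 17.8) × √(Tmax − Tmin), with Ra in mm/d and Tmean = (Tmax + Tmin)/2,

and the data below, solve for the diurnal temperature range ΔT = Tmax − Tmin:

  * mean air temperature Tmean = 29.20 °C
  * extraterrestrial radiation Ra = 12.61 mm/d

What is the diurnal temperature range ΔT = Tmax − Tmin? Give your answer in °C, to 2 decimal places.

11.79 °C

√ΔT = ET₀ / [0.0023 × Ra × (Tmean+17.8)] = 4.68 / (0.0023 × 12.61 × 47.00) = 3.4332
ΔT = 3.4332² = 11.787 °C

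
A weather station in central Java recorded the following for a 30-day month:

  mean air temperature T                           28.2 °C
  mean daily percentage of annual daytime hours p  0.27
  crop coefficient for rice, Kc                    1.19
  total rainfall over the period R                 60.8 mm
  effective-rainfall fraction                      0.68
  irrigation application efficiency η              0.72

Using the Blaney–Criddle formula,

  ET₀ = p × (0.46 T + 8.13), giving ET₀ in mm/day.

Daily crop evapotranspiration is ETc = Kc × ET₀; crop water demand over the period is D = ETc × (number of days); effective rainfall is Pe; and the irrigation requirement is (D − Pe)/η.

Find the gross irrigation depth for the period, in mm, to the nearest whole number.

ET₀ = 0.27 × (0.46 × 28.2 + 8.13) = 0.27 × 21.102 = 5.6975 mm/d
ETc = Kc × ET₀ = 1.19 × 5.6975 = 6.7800 mm/d
Crop demand D = ETc × 30 d = 6.7800 × 30 = 203.400 mm
Pe = 0.68 × 60.8 = 41.344 mm
D − Pe = 203.400 − 41.344 = 162.056 mm
Gross irrigation = 162.056 / 0.72 = 225.078 mm

225 mm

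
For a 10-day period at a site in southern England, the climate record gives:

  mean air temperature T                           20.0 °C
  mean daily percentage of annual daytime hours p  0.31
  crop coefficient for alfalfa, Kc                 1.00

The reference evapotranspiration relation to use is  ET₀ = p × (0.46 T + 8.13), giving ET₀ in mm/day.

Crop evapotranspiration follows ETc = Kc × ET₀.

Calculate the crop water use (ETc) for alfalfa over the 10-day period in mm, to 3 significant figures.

ET₀ = 0.31 × (0.46 × 20.0 + 8.13) = 0.31 × 17.330 = 5.3723 mm/d
ETc = Kc × ET₀ = 1.00 × 5.3723 = 5.3723 mm/d
Over 10 days: 5.3723 × 10 = 53.723 mm

53.7 mm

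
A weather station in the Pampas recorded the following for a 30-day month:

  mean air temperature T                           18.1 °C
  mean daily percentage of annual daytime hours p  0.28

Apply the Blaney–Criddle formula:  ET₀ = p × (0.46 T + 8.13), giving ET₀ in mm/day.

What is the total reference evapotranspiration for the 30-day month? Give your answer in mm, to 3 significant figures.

ET₀ = 0.28 × (0.46 × 18.1 + 8.13) = 0.28 × 16.456 = 4.6077 mm/d
Monthly total = 4.6077 × 30 = 138.231 mm

138 mm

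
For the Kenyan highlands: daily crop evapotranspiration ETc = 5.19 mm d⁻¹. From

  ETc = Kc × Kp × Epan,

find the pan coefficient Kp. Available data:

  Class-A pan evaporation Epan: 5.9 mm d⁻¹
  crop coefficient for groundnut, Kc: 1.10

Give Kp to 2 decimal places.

0.80

ETc = Kc × Kp × Epan  ⇒  Kp = ETc / (Kc × Epan)
Kp = 5.19 / (1.10 × 5.9) = 5.19 / 6.490 = 0.7997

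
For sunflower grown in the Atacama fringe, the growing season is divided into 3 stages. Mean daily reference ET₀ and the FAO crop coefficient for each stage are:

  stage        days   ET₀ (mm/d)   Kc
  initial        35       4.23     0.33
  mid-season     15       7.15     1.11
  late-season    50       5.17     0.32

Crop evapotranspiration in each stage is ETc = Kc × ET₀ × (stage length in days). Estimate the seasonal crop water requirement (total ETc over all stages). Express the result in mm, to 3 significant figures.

initial: 0.33 × 4.23 × 35 = 48.86 mm
mid-season: 1.11 × 7.15 × 15 = 119.05 mm
late-season: 0.32 × 5.17 × 50 = 82.72 mm
Seasonal total = 250.63 mm

251 mm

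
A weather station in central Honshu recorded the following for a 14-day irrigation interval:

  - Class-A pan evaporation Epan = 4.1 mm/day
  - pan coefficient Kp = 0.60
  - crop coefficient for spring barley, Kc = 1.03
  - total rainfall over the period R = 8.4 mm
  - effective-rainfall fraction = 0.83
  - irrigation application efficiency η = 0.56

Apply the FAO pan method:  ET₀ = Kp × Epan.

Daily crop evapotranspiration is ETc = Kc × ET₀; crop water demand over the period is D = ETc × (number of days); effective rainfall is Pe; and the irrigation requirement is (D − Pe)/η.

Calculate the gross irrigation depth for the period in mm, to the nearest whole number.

51 mm

ET₀ = 0.60 × 4.1 = 2.4600 mm/d
ETc = Kc × ET₀ = 1.03 × 2.4600 = 2.5338 mm/d
Crop demand D = ETc × 14 d = 2.5338 × 14 = 35.473 mm
Pe = 0.83 × 8.4 = 6.972 mm
D − Pe = 35.473 − 6.972 = 28.501 mm
Gross irrigation = 28.501 / 0.56 = 50.895 mm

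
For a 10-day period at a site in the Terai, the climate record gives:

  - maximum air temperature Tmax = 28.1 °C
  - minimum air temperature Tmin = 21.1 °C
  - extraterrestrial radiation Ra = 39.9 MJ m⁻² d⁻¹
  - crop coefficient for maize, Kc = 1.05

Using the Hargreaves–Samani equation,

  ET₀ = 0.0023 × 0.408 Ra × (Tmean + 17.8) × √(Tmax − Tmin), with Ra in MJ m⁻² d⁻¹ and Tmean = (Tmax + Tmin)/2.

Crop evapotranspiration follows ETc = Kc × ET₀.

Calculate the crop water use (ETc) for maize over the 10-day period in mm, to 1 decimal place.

44.1 mm

Tmean = (28.1 + 21.1)/2 = 24.60 °C
0.408 Ra = 0.408 × 39.9 = 16.2792 mm/d equivalent
ET₀ = 0.0023 × 16.2792 × (24.60 + 17.8) × √7.0 = 0.0023 × 16.2792 × 42.40 × 2.6458 = 4.2003 mm/d
ETc = Kc × ET₀ = 1.05 × 4.2003 = 4.4103 mm/d
Over 10 days: 4.4103 × 10 = 44.103 mm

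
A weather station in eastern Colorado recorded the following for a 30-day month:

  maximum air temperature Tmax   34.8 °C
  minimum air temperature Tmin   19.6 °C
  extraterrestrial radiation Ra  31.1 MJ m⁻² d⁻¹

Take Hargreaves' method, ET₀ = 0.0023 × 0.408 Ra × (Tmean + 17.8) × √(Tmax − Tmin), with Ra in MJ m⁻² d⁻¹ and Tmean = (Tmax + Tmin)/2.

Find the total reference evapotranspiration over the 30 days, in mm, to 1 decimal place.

Tmean = (34.8 + 19.6)/2 = 27.20 °C
0.408 Ra = 0.408 × 31.1 = 12.6888 mm/d equivalent
ET₀ = 0.0023 × 12.6888 × (27.20 + 17.8) × √15.2 = 0.0023 × 12.6888 × 45.00 × 3.8987 = 5.1201 mm/d
Over 30 days: 5.1201 × 30 = 153.603 mm

153.6 mm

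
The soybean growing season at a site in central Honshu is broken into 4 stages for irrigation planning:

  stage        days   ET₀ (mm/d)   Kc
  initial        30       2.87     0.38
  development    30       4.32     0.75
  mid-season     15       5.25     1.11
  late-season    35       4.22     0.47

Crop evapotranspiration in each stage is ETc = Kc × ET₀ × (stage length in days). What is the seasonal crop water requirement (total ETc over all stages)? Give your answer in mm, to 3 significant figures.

initial: 0.38 × 2.87 × 30 = 32.72 mm
development: 0.75 × 4.32 × 30 = 97.20 mm
mid-season: 1.11 × 5.25 × 15 = 87.41 mm
late-season: 0.47 × 4.22 × 35 = 69.42 mm
Seasonal total = 286.75 mm

287 mm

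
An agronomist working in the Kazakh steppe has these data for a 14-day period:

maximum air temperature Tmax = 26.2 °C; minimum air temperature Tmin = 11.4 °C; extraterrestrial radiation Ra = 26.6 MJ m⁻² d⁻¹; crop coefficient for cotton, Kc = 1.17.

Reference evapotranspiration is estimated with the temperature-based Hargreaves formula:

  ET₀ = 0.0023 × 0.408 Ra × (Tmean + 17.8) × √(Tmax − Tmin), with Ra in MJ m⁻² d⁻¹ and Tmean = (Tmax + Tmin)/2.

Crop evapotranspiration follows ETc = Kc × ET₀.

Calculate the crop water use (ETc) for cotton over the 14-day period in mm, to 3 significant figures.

57.6 mm

Tmean = (26.2 + 11.4)/2 = 18.80 °C
0.408 Ra = 0.408 × 26.6 = 10.8528 mm/d equivalent
ET₀ = 0.0023 × 10.8528 × (18.80 + 17.8) × √14.8 = 0.0023 × 10.8528 × 36.60 × 3.8471 = 3.5147 mm/d
ETc = Kc × ET₀ = 1.17 × 3.5147 = 4.1122 mm/d
Over 14 days: 4.1122 × 14 = 57.571 mm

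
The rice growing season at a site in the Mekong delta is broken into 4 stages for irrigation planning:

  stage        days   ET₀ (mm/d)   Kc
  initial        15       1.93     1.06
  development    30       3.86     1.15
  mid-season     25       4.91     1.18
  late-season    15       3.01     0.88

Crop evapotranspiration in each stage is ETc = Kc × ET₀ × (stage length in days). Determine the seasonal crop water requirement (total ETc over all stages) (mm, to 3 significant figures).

348 mm

initial: 1.06 × 1.93 × 15 = 30.69 mm
development: 1.15 × 3.86 × 30 = 133.17 mm
mid-season: 1.18 × 4.91 × 25 = 144.85 mm
late-season: 0.88 × 3.01 × 15 = 39.73 mm
Seasonal total = 348.44 mm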